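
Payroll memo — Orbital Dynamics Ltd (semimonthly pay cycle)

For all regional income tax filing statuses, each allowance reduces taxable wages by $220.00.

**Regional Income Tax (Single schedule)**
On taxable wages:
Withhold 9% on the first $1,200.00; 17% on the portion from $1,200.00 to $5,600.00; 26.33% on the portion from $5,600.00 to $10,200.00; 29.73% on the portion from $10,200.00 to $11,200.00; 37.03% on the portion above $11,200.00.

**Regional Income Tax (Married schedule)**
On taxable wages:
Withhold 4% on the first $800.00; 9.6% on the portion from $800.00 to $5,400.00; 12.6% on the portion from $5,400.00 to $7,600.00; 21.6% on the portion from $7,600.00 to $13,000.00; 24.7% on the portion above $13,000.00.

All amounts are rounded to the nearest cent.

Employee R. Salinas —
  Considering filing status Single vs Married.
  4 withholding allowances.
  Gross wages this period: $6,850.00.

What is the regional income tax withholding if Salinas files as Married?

$545.42

Regional Income Tax (Married): taxable = $6,850.00 − 4×$220.00 = $5,970.00
  $473.60 + 12.6% × ($5,970.00 − $5,400.00) = $473.60 + 12.6% × $570.00 = $545.42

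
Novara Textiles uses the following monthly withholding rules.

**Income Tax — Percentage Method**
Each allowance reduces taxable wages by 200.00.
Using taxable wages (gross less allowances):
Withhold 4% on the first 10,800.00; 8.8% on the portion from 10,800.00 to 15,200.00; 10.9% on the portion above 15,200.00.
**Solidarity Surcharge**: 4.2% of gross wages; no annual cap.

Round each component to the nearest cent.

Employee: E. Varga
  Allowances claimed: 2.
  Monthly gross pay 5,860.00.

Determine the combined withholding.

464.52

Income Tax: taxable = 5,860.00 − 2×200.00 = 5,460.00
  4% × 5,460.00 = 218.40
Solidarity Surcharge: 4.2% × 5,860.00 = 246.12
Total: 218.40 + 246.12 = 464.52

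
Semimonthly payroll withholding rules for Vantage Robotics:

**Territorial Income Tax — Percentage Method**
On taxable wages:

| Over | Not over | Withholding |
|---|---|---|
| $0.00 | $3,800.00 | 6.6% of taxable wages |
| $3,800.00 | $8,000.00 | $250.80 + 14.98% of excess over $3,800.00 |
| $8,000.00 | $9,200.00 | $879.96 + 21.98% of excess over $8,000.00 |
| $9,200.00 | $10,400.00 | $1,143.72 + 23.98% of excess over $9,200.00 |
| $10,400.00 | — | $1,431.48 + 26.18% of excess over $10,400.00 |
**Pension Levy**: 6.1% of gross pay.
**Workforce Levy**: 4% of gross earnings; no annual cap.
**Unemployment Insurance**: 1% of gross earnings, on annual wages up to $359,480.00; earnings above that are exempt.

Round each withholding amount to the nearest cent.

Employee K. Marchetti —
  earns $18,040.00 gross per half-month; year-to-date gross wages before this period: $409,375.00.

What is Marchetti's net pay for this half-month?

Territorial Income Tax: taxable = $18,040.00
  $1,431.48 + 26.18% × ($18,040.00 − $10,400.00) = $1,431.48 + 26.18% × $7,640.00 = $3,431.63
Pension Levy: 6.1% × $18,040.00 = $1,100.44
Workforce Levy: 4% × $18,040.00 = $721.60
Unemployment Insurance: YTD $409,375.00 ≥ cap $359,480.00 → $0.00
Total withheld: $3,431.63 + $1,100.44 + $721.60 + $0.00 = $5,253.67
Net pay: $18,040.00 − $5,253.67 = $12,786.33

$12,786.33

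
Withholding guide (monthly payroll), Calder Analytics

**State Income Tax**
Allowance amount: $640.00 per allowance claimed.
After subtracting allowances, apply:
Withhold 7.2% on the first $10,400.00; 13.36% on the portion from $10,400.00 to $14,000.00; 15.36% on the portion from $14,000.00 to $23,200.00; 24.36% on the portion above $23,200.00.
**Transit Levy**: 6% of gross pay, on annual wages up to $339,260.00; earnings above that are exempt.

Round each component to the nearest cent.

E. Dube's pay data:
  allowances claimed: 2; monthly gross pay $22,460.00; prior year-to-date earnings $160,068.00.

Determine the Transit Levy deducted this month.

Transit Levy: 6% × $22,460.00 = $1,347.60

$1,347.60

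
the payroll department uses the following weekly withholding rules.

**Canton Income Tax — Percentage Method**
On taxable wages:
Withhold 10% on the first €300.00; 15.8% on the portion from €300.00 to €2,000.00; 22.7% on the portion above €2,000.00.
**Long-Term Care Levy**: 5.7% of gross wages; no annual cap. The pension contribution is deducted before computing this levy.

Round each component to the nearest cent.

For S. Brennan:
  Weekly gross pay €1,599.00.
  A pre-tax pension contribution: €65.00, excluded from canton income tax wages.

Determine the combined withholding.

Canton Income Tax: taxable = €1,599.00 − €65.00 = €1,534.00
  €30.00 + 15.8% × (€1,534.00 − €300.00) = €30.00 + 15.8% × €1,234.00 = €224.97
Long-Term Care Levy: 5.7% × €1,534.00 = €87.44
Total: €224.97 + €87.44 = €312.41

€312.41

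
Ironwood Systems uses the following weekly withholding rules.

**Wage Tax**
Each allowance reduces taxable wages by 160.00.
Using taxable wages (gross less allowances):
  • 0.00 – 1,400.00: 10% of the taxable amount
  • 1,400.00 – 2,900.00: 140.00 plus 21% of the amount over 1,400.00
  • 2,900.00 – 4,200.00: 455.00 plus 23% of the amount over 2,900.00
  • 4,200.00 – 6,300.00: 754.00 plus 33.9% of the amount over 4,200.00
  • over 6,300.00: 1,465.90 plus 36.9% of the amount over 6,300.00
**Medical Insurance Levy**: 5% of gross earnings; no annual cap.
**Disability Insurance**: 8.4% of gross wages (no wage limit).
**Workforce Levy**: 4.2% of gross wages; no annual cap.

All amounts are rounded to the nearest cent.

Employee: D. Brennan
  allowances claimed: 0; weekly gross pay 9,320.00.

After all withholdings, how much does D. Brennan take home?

5,099.40

Wage Tax: taxable = 9,320.00
  1,465.90 + 36.9% × (9,320.00 − 6,300.00) = 1,465.90 + 36.9% × 3,020.00 = 2,580.28
Medical Insurance Levy: 5% × 9,320.00 = 466.00
Disability Insurance: 8.4% × 9,320.00 = 782.88
Workforce Levy: 4.2% × 9,320.00 = 391.44
Total withheld: 2,580.28 + 466.00 + 782.88 + 391.44 = 4,220.60
Net pay: 9,320.00 − 4,220.60 = 5,099.40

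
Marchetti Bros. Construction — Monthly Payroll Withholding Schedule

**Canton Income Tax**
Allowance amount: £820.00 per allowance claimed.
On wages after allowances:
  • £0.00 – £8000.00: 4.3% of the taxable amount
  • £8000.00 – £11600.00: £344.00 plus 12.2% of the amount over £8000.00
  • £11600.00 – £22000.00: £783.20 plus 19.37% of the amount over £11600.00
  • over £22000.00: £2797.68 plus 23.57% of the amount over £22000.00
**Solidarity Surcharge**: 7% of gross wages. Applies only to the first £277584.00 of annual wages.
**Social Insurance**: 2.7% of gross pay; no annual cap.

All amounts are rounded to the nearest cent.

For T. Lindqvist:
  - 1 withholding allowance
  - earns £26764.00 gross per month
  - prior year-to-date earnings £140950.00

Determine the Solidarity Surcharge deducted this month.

Solidarity Surcharge: 7% × £26764.00 = £1873.48

£1873.48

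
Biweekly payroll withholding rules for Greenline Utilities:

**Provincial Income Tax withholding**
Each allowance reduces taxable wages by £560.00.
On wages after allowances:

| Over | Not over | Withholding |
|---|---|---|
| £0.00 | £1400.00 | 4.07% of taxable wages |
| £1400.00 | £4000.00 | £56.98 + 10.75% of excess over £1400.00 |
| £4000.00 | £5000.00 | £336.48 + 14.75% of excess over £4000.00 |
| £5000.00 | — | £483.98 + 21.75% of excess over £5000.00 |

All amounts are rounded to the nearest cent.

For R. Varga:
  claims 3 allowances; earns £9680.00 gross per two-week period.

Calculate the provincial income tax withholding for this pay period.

Provincial Income Tax: taxable = £9680.00 − 3×£560.00 = £8000.00
  £483.98 + 21.75% × (£8000.00 − £5000.00) = £483.98 + 21.75% × £3000.00 = £1136.48

£1136.48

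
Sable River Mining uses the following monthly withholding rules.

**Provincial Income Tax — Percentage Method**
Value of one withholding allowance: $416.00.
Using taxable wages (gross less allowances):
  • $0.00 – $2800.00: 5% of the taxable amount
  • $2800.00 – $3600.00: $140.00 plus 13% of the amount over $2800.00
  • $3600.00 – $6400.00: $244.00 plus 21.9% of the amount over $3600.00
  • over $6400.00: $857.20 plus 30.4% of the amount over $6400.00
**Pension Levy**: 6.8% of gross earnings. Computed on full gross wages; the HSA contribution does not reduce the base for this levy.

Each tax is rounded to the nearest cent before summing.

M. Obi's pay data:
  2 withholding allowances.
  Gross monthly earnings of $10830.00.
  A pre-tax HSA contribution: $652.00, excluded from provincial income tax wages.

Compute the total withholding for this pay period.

$2489.22

Provincial Income Tax: taxable = $10830.00 − $652.00 − 2×$416.00 = $9346.00
  $857.20 + 30.4% × ($9346.00 − $6400.00) = $857.20 + 30.4% × $2946.00 = $1752.78
Pension Levy: 6.8% × $10830.00 = $736.44
Total: $1752.78 + $736.44 = $2489.22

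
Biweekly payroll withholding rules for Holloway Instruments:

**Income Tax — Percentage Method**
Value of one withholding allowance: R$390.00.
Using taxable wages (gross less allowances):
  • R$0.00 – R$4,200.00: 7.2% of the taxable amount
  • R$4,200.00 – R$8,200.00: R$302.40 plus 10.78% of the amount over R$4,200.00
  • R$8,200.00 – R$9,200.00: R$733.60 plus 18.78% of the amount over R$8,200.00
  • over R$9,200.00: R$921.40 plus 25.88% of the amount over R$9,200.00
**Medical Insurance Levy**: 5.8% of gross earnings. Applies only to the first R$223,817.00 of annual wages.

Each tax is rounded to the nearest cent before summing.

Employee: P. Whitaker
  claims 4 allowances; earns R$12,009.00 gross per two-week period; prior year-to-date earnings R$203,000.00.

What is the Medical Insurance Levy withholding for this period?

Medical Insurance Levy: 5.8% × R$12,009.00 = R$696.52

R$696.52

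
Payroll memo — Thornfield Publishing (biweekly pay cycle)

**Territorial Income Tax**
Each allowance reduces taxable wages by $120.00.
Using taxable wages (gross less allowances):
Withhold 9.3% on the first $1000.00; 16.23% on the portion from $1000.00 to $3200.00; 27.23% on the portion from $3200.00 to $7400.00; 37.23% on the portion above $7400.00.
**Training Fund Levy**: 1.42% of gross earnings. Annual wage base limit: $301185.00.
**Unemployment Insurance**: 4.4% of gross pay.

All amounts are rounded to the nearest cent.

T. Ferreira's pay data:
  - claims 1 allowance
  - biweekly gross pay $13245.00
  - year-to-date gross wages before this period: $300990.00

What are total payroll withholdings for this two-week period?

Territorial Income Tax: taxable = $13245.00 − 1×$120.00 = $13125.00
  $1593.72 + 37.23% × ($13125.00 − $7400.00) = $1593.72 + 37.23% × $5725.00 = $3725.14
Training Fund Levy: cap $301185.00 − YTD $300990.00 = $195.00 subject; 1.42% × $195.00 = $2.77
Unemployment Insurance: 4.4% × $13245.00 = $582.78
Total: $3725.14 + $2.77 + $582.78 = $4310.69

$4310.69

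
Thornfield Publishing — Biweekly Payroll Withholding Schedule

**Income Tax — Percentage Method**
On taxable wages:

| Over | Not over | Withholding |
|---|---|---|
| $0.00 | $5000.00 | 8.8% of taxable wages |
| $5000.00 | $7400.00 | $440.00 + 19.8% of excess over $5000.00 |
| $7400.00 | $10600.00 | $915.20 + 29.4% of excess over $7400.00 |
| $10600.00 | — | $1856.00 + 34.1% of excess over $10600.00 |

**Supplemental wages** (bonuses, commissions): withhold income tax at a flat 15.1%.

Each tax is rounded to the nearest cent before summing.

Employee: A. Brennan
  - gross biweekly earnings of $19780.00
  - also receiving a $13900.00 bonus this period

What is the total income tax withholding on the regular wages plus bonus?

Income Tax: taxable = $19780.00
  $1856.00 + 34.1% × ($19780.00 − $10600.00) = $1856.00 + 34.1% × $9180.00 = $4986.38
Supplemental (15.1% flat on bonus): 15.1% × $13900.00 = $2098.90
Total income tax: $4986.38 + $2098.90 = $7085.28

$7085.28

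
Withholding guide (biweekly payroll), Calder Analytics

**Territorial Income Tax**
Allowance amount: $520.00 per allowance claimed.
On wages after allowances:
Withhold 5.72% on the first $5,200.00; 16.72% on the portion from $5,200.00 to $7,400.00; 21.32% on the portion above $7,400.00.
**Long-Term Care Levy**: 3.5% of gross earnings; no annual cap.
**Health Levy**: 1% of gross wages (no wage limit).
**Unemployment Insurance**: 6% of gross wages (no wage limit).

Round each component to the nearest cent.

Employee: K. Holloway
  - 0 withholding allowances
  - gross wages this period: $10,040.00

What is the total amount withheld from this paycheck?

Territorial Income Tax: taxable = $10,040.00
  $665.28 + 21.32% × ($10,040.00 − $7,400.00) = $665.28 + 21.32% × $2,640.00 = $1,228.13
Long-Term Care Levy: 3.5% × $10,040.00 = $351.40
Health Levy: 1% × $10,040.00 = $100.40
Unemployment Insurance: 6% × $10,040.00 = $602.40
Total: $1,228.13 + $351.40 + $100.40 + $602.40 = $2,282.33

$2,282.33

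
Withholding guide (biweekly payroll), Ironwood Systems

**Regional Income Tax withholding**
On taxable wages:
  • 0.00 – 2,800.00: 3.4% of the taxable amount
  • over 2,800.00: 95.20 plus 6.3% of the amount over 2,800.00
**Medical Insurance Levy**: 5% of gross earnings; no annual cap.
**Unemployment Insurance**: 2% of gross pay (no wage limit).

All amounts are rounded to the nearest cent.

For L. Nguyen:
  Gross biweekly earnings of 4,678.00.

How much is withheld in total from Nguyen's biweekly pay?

540.97

Regional Income Tax: taxable = 4,678.00
  95.20 + 6.3% × (4,678.00 − 2,800.00) = 95.20 + 6.3% × 1,878.00 = 213.51
Medical Insurance Levy: 5% × 4,678.00 = 233.90
Unemployment Insurance: 2% × 4,678.00 = 93.56
Total: 213.51 + 233.90 + 93.56 = 540.97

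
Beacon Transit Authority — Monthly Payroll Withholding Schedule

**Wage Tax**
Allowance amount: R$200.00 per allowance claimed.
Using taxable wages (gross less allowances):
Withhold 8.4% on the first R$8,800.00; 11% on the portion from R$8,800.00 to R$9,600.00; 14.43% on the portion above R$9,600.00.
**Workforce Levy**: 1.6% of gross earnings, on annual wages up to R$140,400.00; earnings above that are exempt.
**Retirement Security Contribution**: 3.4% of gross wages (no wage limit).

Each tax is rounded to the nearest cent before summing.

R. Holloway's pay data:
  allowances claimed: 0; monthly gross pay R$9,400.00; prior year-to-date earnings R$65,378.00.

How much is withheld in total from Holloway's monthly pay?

Wage Tax: taxable = R$9,400.00
  R$739.20 + 11% × (R$9,400.00 − R$8,800.00) = R$739.20 + 11% × R$600.00 = R$805.20
Workforce Levy: 1.6% × R$9,400.00 = R$150.40
Retirement Security Contribution: 3.4% × R$9,400.00 = R$319.60
Total: R$805.20 + R$150.40 + R$319.60 = R$1,275.20

R$1,275.20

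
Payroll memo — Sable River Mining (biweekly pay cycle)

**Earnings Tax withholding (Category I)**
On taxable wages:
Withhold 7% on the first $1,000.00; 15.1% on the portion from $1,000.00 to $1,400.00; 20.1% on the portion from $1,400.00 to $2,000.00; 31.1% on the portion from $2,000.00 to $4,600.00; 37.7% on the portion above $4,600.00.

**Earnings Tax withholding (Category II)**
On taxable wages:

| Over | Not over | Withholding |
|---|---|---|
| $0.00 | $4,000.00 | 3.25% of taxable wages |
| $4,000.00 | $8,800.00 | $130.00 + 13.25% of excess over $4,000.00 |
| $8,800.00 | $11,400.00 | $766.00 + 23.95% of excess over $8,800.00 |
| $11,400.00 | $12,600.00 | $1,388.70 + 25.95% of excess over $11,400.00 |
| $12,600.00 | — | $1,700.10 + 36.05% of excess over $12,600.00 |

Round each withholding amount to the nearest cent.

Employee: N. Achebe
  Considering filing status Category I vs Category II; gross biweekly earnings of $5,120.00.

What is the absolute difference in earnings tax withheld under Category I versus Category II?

$977.24

Earnings Tax (Category I): taxable = $5,120.00
  $1,059.60 + 37.7% × ($5,120.00 − $4,600.00) = $1,059.60 + 37.7% × $520.00 = $1,255.64
Earnings Tax (Category II): taxable = $5,120.00
  $130.00 + 13.25% × ($5,120.00 − $4,000.00) = $130.00 + 13.25% × $1,120.00 = $278.40
Difference: |$1,255.64 − $278.40| = $977.24 (higher under Category I)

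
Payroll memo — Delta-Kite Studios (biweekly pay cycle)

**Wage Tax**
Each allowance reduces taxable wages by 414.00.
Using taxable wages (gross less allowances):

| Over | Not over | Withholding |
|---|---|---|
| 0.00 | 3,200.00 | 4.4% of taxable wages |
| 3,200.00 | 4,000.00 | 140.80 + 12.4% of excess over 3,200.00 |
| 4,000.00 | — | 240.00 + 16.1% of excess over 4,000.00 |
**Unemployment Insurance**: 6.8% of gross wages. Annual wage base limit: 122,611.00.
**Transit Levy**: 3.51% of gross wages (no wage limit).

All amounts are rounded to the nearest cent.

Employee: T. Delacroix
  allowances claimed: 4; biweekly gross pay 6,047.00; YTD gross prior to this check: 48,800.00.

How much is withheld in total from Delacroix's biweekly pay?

926.40

Wage Tax: taxable = 6,047.00 − 4×414.00 = 4,391.00
  240.00 + 16.1% × (4,391.00 − 4,000.00) = 240.00 + 16.1% × 391.00 = 302.95
Unemployment Insurance: 6.8% × 6,047.00 = 411.20
Transit Levy: 3.51% × 6,047.00 = 212.25
Total: 302.95 + 411.20 + 212.25 = 926.40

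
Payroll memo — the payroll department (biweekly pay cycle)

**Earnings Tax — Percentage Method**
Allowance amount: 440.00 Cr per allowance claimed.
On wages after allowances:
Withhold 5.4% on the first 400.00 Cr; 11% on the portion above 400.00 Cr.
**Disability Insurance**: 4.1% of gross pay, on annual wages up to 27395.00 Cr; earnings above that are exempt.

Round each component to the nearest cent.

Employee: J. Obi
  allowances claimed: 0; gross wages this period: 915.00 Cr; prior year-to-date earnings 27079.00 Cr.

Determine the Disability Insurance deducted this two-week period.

12.96 Cr

Disability Insurance: cap 27395.00 Cr − YTD 27079.00 Cr = 316.00 Cr subject; 4.1% × 316.00 Cr = 12.96 Cr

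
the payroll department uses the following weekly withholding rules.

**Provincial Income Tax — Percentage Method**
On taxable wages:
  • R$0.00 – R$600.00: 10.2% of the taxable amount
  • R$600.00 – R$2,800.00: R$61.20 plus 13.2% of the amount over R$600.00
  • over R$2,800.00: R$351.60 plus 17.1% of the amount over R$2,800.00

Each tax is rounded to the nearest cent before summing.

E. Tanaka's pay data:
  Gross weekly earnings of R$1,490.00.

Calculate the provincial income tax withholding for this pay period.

Provincial Income Tax: taxable = R$1,490.00
  R$61.20 + 13.2% × (R$1,490.00 − R$600.00) = R$61.20 + 13.2% × R$890.00 = R$178.68

R$178.68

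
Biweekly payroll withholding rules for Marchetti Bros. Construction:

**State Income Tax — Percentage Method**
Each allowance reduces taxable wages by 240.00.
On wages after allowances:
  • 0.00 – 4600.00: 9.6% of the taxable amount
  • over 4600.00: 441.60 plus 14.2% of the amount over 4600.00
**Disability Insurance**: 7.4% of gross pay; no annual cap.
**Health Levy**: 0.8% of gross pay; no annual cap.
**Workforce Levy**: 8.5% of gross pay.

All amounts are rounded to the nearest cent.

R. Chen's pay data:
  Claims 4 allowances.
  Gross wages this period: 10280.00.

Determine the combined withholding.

State Income Tax: taxable = 10280.00 − 4×240.00 = 9320.00
  441.60 + 14.2% × (9320.00 − 4600.00) = 441.60 + 14.2% × 4720.00 = 1111.84
Disability Insurance: 7.4% × 10280.00 = 760.72
Health Levy: 0.8% × 10280.00 = 82.24
Workforce Levy: 8.5% × 10280.00 = 873.80
Total: 1111.84 + 760.72 + 82.24 + 873.80 = 2828.60

2828.60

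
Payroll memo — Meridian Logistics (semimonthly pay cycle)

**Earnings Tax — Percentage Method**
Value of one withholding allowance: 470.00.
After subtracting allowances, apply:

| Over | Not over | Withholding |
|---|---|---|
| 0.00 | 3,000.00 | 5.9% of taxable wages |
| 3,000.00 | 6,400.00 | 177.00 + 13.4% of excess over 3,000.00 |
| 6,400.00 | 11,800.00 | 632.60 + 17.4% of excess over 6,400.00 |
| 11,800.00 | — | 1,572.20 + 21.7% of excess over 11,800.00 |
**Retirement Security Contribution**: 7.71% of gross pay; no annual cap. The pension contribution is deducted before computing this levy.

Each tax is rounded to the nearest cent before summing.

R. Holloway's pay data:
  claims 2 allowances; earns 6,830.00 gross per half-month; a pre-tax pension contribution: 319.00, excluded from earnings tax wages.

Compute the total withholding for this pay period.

Earnings Tax: taxable = 6,830.00 − 319.00 − 2×470.00 = 5,571.00
  177.00 + 13.4% × (5,571.00 − 3,000.00) = 177.00 + 13.4% × 2,571.00 = 521.51
Retirement Security Contribution: 7.71% × 6,511.00 = 502.00
Total: 521.51 + 502.00 = 1,023.51

1,023.51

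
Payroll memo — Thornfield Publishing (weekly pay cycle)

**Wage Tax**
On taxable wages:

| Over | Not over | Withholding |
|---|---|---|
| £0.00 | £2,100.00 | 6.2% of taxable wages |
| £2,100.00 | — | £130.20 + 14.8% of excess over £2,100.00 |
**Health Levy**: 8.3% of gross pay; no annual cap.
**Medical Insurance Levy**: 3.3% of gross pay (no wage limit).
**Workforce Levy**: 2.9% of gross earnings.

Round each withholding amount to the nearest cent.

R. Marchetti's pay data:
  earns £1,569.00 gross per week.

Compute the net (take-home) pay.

Wage Tax: taxable = £1,569.00
  6.2% × £1,569.00 = £97.28
Health Levy: 8.3% × £1,569.00 = £130.23
Medical Insurance Levy: 3.3% × £1,569.00 = £51.78
Workforce Levy: 2.9% × £1,569.00 = £45.50
Total withheld: £97.28 + £130.23 + £51.78 + £45.50 = £324.79
Net pay: £1,569.00 − £324.79 = £1,244.21

£1,244.21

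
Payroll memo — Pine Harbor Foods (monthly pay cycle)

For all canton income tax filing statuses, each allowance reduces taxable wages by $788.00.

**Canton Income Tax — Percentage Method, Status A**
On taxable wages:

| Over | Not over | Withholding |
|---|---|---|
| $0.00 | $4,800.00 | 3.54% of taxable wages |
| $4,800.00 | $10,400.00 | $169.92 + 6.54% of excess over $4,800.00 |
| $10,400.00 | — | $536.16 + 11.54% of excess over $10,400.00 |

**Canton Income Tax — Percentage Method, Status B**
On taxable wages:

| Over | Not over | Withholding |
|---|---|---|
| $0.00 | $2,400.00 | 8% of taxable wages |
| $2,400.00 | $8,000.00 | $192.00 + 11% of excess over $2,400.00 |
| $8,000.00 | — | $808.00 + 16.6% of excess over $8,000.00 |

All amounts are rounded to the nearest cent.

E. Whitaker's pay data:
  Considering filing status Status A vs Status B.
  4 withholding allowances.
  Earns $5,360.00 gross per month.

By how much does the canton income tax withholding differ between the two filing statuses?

$98.48

Canton Income Tax (Status A): taxable = $5,360.00 − 4×$788.00 = $2,208.00
  3.54% × $2,208.00 = $78.16
Canton Income Tax (Status B): taxable = $5,360.00 − 4×$788.00 = $2,208.00
  8% × $2,208.00 = $176.64
Difference: |$78.16 − $176.64| = $98.48 (higher under Status B)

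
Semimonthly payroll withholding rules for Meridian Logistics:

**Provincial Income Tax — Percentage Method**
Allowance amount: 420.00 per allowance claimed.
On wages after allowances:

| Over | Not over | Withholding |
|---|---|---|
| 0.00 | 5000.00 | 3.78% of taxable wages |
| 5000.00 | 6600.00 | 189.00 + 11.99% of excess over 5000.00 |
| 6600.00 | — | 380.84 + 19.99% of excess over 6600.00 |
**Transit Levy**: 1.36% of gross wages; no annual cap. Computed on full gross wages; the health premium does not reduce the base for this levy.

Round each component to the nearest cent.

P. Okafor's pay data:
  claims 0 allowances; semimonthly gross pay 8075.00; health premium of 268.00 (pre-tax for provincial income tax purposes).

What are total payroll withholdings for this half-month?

731.94

Provincial Income Tax: taxable = 8075.00 − 268.00 = 7807.00
  380.84 + 19.99% × (7807.00 − 6600.00) = 380.84 + 19.99% × 1207.00 = 622.12
Transit Levy: 1.36% × 8075.00 = 109.82
Total: 622.12 + 109.82 = 731.94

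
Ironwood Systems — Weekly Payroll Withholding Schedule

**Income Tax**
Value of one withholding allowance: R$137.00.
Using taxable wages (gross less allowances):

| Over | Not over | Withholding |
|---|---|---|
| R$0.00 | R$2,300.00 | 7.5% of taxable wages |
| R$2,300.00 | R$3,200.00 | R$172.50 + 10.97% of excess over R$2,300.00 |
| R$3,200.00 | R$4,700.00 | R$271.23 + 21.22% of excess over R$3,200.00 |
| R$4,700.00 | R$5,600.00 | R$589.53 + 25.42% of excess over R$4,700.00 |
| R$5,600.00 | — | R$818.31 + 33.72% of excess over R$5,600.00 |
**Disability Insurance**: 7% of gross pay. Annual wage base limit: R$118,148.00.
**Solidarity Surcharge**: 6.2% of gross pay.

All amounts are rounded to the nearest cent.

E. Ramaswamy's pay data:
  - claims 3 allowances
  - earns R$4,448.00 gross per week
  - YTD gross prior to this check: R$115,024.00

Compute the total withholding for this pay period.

Income Tax: taxable = R$4,448.00 − 3×R$137.00 = R$4,037.00
  R$271.23 + 21.22% × (R$4,037.00 − R$3,200.00) = R$271.23 + 21.22% × R$837.00 = R$448.84
Disability Insurance: cap R$118,148.00 − YTD R$115,024.00 = R$3,124.00 subject; 7% × R$3,124.00 = R$218.68
Solidarity Surcharge: 6.2% × R$4,448.00 = R$275.78
Total: R$448.84 + R$218.68 + R$275.78 = R$943.30

R$943.30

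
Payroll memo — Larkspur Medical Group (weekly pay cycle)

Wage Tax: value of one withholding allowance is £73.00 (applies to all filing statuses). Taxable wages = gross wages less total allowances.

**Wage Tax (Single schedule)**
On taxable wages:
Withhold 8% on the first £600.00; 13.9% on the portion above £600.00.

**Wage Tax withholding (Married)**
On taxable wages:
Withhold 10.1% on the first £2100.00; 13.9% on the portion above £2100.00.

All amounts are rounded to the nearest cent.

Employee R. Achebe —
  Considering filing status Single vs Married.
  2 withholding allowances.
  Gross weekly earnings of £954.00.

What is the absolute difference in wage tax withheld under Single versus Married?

Wage Tax (Single): taxable = £954.00 − 2×£73.00 = £808.00
  £48.00 + 13.9% × (£808.00 − £600.00) = £48.00 + 13.9% × £208.00 = £76.91
Wage Tax (Married): taxable = £954.00 − 2×£73.00 = £808.00
  10.1% × £808.00 = £81.61
Difference: |£76.91 − £81.61| = £4.70 (higher under Married)

£4.70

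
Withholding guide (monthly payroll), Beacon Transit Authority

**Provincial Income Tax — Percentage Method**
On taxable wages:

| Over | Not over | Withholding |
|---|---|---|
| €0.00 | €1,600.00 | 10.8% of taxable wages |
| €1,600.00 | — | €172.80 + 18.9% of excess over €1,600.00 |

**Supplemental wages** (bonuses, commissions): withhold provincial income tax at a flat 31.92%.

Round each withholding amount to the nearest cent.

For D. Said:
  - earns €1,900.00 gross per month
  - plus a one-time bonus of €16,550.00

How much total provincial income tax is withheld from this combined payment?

Provincial Income Tax: taxable = €1,900.00
  €172.80 + 18.9% × (€1,900.00 − €1,600.00) = €172.80 + 18.9% × €300.00 = €229.50
Supplemental (31.92% flat on bonus): 31.92% × €16,550.00 = €5,282.76
Total provincial income tax: €229.50 + €5,282.76 = €5,512.26

€5,512.26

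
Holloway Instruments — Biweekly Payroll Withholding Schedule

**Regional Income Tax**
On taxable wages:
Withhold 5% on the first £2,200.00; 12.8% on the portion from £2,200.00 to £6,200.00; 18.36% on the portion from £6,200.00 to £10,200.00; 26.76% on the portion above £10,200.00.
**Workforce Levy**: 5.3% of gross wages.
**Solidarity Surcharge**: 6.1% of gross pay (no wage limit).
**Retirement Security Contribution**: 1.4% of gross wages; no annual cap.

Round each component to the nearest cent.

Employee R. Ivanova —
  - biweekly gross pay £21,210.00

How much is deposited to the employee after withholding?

Regional Income Tax: taxable = £21,210.00
  £1,356.40 + 26.76% × (£21,210.00 − £10,200.00) = £1,356.40 + 26.76% × £11,010.00 = £4,302.68
Workforce Levy: 5.3% × £21,210.00 = £1,124.13
Solidarity Surcharge: 6.1% × £21,210.00 = £1,293.81
Retirement Security Contribution: 1.4% × £21,210.00 = £296.94
Total withheld: £4,302.68 + £1,124.13 + £1,293.81 + £296.94 = £7,017.56
Net pay: £21,210.00 − £7,017.56 = £14,192.44

£14,192.44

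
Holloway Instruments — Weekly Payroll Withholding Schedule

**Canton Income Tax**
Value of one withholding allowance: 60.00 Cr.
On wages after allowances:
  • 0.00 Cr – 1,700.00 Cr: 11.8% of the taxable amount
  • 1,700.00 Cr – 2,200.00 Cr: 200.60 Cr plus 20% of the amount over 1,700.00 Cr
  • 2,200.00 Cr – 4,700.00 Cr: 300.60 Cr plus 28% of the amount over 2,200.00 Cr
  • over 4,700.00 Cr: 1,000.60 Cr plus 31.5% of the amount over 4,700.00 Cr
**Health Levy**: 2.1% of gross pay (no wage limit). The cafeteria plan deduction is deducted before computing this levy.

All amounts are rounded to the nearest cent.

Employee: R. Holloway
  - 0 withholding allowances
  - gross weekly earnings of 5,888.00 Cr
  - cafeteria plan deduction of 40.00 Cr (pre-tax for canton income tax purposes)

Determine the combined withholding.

Canton Income Tax: taxable = 5,888.00 Cr − 40.00 Cr = 5,848.00 Cr
  1,000.60 Cr + 31.5% × (5,848.00 Cr − 4,700.00 Cr) = 1,000.60 Cr + 31.5% × 1,148.00 Cr = 1,362.22 Cr
Health Levy: 2.1% × 5,848.00 Cr = 122.81 Cr
Total: 1,362.22 Cr + 122.81 Cr = 1,485.03 Cr

1,485.03 Cr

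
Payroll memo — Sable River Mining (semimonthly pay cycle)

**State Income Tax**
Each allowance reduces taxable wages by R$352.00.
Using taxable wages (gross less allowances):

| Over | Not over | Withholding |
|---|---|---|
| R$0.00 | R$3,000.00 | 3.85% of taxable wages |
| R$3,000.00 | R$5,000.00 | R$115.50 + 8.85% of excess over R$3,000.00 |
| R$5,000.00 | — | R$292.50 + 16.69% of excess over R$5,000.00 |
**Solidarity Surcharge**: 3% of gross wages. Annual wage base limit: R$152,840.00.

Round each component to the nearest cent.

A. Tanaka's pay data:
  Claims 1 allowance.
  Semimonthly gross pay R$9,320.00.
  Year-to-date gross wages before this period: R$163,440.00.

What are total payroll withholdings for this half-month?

State Income Tax: taxable = R$9,320.00 − 1×R$352.00 = R$8,968.00
  R$292.50 + 16.69% × (R$8,968.00 − R$5,000.00) = R$292.50 + 16.69% × R$3,968.00 = R$954.76
Solidarity Surcharge: YTD R$163,440.00 ≥ cap R$152,840.00 → R$0.00
Total: R$954.76 + R$0.00 = R$954.76

R$954.76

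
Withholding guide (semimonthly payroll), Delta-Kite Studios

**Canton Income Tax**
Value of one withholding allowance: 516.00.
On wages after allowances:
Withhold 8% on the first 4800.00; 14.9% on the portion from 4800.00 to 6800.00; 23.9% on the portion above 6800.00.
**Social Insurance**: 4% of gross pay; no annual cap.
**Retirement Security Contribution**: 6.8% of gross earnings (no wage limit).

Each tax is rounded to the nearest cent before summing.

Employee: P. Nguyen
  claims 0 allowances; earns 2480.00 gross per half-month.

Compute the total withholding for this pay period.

466.24

Canton Income Tax: taxable = 2480.00
  8% × 2480.00 = 198.40
Social Insurance: 4% × 2480.00 = 99.20
Retirement Security Contribution: 6.8% × 2480.00 = 168.64
Total: 198.40 + 99.20 + 168.64 = 466.24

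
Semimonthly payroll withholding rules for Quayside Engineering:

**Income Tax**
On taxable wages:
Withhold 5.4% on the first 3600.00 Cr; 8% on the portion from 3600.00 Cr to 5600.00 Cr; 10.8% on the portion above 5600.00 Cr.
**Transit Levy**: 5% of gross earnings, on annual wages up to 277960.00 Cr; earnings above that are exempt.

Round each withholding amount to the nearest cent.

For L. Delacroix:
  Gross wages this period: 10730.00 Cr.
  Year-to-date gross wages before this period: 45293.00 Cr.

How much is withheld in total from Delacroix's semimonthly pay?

Income Tax: taxable = 10730.00 Cr
  354.40 Cr + 10.8% × (10730.00 Cr − 5600.00 Cr) = 354.40 Cr + 10.8% × 5130.00 Cr = 908.44 Cr
Transit Levy: 5% × 10730.00 Cr = 536.50 Cr
Total: 908.44 Cr + 536.50 Cr = 1444.94 Cr

1444.94 Cr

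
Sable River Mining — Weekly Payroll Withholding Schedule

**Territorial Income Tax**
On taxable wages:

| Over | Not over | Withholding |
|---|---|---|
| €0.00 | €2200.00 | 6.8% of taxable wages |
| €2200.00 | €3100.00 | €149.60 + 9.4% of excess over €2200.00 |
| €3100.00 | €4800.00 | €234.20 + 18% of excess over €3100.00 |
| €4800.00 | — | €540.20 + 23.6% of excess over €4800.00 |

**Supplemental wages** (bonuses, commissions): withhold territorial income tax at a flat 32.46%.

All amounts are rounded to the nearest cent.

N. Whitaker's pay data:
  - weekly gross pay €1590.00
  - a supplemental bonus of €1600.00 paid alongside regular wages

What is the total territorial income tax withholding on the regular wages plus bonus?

Territorial Income Tax: taxable = €1590.00
  6.8% × €1590.00 = €108.12
Supplemental (32.46% flat on bonus): 32.46% × €1600.00 = €519.36
Total territorial income tax: €108.12 + €519.36 = €627.48

€627.48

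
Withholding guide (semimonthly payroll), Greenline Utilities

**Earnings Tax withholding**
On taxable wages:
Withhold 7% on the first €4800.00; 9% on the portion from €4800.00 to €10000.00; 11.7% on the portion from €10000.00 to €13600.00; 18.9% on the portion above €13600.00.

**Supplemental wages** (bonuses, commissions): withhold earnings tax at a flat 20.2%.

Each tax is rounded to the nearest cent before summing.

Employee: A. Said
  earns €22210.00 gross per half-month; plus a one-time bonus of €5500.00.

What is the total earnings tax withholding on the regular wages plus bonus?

Earnings Tax: taxable = €22210.00
  €1225.20 + 18.9% × (€22210.00 − €13600.00) = €1225.20 + 18.9% × €8610.00 = €2852.49
Supplemental (20.2% flat on bonus): 20.2% × €5500.00 = €1111.00
Total earnings tax: €2852.49 + €1111.00 = €3963.49

€3963.49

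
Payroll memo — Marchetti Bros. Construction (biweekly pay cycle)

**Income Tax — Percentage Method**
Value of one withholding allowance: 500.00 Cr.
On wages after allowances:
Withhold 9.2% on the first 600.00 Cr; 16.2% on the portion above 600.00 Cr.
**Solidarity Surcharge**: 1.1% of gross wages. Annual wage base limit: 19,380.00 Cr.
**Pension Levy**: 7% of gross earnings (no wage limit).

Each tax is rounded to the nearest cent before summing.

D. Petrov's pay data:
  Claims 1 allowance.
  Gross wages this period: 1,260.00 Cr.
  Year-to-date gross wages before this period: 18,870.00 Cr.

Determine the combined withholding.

Income Tax: taxable = 1,260.00 Cr − 1×500.00 Cr = 760.00 Cr
  55.20 Cr + 16.2% × (760.00 Cr − 600.00 Cr) = 55.20 Cr + 16.2% × 160.00 Cr = 81.12 Cr
Solidarity Surcharge: cap 19,380.00 Cr − YTD 18,870.00 Cr = 510.00 Cr subject; 1.1% × 510.00 Cr = 5.61 Cr
Pension Levy: 7% × 1,260.00 Cr = 88.20 Cr
Total: 81.12 Cr + 5.61 Cr + 88.20 Cr = 174.93 Cr

174.93 Cr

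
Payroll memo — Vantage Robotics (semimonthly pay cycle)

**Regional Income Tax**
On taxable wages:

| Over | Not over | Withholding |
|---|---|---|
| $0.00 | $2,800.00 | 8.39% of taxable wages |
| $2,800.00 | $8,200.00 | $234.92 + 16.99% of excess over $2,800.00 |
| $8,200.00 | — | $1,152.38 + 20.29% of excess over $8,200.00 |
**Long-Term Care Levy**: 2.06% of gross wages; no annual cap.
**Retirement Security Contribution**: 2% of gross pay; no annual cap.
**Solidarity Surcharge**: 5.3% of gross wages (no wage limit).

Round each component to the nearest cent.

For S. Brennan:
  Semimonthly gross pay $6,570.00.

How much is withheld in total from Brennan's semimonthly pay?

Regional Income Tax: taxable = $6,570.00
  $234.92 + 16.99% × ($6,570.00 − $2,800.00) = $234.92 + 16.99% × $3,770.00 = $875.44
Long-Term Care Levy: 2.06% × $6,570.00 = $135.34
Retirement Security Contribution: 2% × $6,570.00 = $131.40
Solidarity Surcharge: 5.3% × $6,570.00 = $348.21
Total: $875.44 + $135.34 + $131.40 + $348.21 = $1,490.39

$1,490.39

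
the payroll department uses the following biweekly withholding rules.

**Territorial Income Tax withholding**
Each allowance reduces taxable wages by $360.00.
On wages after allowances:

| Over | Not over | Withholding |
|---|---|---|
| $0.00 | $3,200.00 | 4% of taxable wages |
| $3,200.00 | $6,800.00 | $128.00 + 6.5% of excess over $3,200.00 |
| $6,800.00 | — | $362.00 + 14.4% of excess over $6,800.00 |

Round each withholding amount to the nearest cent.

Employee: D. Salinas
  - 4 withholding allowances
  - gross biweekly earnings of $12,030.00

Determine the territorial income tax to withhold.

Territorial Income Tax: taxable = $12,030.00 − 4×$360.00 = $10,590.00
  $362.00 + 14.4% × ($10,590.00 − $6,800.00) = $362.00 + 14.4% × $3,790.00 = $907.76

$907.76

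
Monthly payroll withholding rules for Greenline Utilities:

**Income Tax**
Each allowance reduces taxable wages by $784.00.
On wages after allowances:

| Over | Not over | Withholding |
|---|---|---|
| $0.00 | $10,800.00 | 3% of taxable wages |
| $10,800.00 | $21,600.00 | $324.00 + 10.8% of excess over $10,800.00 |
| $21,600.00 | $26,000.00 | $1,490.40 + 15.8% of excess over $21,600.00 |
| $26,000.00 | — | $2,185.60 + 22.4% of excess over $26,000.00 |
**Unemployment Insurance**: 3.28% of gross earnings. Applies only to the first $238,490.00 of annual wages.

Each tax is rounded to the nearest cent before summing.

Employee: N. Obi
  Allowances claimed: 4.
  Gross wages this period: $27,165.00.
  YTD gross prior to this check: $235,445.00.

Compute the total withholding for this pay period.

Income Tax: taxable = $27,165.00 − 4×$784.00 = $24,029.00
  $1,490.40 + 15.8% × ($24,029.00 − $21,600.00) = $1,490.40 + 15.8% × $2,429.00 = $1,874.18
Unemployment Insurance: cap $238,490.00 − YTD $235,445.00 = $3,045.00 subject; 3.28% × $3,045.00 = $99.88
Total: $1,874.18 + $99.88 = $1,974.06

$1,974.06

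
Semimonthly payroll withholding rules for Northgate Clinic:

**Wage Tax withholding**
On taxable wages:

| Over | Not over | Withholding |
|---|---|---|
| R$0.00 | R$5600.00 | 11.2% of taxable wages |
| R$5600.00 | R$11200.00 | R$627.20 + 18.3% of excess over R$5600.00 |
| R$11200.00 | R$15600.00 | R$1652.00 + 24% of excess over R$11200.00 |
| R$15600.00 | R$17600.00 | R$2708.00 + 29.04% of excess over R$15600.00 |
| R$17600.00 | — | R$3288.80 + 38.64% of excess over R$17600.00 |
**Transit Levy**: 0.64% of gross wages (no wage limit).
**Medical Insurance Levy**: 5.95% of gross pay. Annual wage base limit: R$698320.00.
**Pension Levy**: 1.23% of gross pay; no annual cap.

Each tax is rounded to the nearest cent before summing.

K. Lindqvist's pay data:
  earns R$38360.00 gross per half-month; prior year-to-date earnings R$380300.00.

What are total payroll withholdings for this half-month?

R$14310.21

Wage Tax: taxable = R$38360.00
  R$3288.80 + 38.64% × (R$38360.00 − R$17600.00) = R$3288.80 + 38.64% × R$20760.00 = R$11310.46
Transit Levy: 0.64% × R$38360.00 = R$245.50
Medical Insurance Levy: 5.95% × R$38360.00 = R$2282.42
Pension Levy: 1.23% × R$38360.00 = R$471.83
Total: R$11310.46 + R$245.50 + R$2282.42 + R$471.83 = R$14310.21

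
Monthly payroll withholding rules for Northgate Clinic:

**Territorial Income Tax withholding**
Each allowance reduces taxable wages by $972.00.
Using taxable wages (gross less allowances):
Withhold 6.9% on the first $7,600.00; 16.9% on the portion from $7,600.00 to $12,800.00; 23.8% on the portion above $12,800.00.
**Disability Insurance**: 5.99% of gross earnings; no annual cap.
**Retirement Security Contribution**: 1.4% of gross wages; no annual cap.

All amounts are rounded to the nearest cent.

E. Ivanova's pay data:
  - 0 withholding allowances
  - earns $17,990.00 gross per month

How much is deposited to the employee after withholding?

$14,022.12

Territorial Income Tax: taxable = $17,990.00
  $1,403.20 + 23.8% × ($17,990.00 − $12,800.00) = $1,403.20 + 23.8% × $5,190.00 = $2,638.42
Disability Insurance: 5.99% × $17,990.00 = $1,077.60
Retirement Security Contribution: 1.4% × $17,990.00 = $251.86
Total withheld: $2,638.42 + $1,077.60 + $251.86 = $3,967.88
Net pay: $17,990.00 − $3,967.88 = $14,022.12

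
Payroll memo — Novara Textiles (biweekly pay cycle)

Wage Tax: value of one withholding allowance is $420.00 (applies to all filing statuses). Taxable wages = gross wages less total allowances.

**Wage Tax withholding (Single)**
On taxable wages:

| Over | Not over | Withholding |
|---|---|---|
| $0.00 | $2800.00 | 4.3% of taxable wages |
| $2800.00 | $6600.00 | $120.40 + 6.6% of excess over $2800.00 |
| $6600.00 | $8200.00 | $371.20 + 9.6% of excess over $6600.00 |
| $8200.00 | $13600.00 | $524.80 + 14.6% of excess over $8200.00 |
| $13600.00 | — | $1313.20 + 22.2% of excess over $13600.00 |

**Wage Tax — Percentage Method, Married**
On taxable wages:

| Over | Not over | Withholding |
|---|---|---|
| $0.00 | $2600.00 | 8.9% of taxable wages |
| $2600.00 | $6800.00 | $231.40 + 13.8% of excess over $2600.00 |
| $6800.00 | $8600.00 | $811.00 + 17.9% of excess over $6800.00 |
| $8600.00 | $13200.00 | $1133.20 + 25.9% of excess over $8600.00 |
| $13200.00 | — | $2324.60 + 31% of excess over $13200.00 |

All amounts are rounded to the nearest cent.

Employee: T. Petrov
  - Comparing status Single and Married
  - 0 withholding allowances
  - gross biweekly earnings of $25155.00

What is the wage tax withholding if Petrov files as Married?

$6030.65

Wage Tax (Married): taxable = $25155.00
  $2324.60 + 31% × ($25155.00 − $13200.00) = $2324.60 + 31% × $11955.00 = $6030.65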